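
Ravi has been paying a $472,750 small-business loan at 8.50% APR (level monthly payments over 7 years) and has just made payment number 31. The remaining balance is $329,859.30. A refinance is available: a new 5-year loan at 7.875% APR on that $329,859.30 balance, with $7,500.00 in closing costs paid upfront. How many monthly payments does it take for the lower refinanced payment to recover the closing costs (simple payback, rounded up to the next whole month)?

Current payment = 472,750 × 8.5%/12 / (1 − (1+0.0070833)^−84) = $7,486.70.
Refinanced payment = 329,859.30 × 0.0065625 / (1 − (1+0.0065625)^−60) = $6,668.64.
Monthly savings = $7,486.70 − $6,668.64 = $818.06.
Break-even = $7,500.00 / $818.06 = 9.17 → 10 months.

10 months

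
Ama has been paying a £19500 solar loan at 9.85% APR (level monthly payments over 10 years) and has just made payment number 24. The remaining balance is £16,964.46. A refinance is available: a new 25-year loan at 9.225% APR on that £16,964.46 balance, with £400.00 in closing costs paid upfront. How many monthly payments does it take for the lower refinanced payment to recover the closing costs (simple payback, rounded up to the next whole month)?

4 months

Current payment = 19,500 × 9.85%/12 / (1 − (1+0.0082083)^−120) = £256.08.
Refinanced payment = 16,964.46 × 0.0076875 / (1 − (1+0.0076875)^−300) = £144.99.
Monthly savings = £256.08 − £144.99 = £111.09.
Break-even = £400.00 / £111.09 = 3.60 → 4 months.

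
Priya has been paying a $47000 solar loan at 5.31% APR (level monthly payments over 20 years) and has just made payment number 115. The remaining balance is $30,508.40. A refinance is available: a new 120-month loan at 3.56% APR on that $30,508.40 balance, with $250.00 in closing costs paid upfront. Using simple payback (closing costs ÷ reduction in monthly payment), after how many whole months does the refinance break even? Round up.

16 months

Current payment = 47,000 × 5.31%/12 / (1 − (1+0.0044250)^−240) = $318.28.
Refinanced payment = 30,508.40 × 0.0029667 / (1 − (1+0.0029667)^−120) = $302.54.
Monthly savings = $318.28 − $302.54 = $15.74.
Break-even = $250.00 / $15.74 = 15.88 → 16 months.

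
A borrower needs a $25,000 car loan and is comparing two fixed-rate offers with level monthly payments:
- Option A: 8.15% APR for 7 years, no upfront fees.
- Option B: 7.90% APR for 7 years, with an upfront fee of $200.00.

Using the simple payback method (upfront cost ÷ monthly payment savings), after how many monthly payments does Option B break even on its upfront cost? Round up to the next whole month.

Option A: monthly rate = 8.15%/12 = 0.0067917; payment = 25,000 × 0.0067917 / (1 − (1+0.0067917)^−84) = $391.53.
Option B: monthly rate = 7.9%/12 = 0.0065833; payment = 25,000 × 0.0065833 / (1 − (1+0.0065833)^−84) = $388.41.
Monthly savings = $391.53 − $388.41 = $3.12.
Break-even = $200.00 / $3.12 = 64.10 → 65 months.

65 months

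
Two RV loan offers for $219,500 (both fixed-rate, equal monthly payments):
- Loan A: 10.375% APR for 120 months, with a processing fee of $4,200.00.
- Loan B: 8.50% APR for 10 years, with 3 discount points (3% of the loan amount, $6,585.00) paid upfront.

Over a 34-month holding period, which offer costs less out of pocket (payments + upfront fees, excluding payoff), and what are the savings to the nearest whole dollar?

Loan A: monthly rate = 10.375%/12 = 0.0086458; payment = 219,500 × 0.0086458 / (1 − (1+0.0086458)^−120) = $2,946.48.
Loan B: at 8.50% the monthly rate is 0.0070833, so the payment is 219,500 × 0.0070833 / (1 − 1.0070833^−120) = $2,721.49.
Over 34 months: Loan A costs 34 × $2,946.48 + $4,200.00 = $104,380.32; Loan B costs 34 × $2,721.49 + $6,585.00 = $99,115.66.
Loan B is cheaper by $104,380.32 − $99,115.66 = $5,264.66.

Loan B by $5,265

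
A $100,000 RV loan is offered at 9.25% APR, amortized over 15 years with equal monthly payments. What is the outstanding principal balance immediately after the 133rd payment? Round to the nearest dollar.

$40,449

With monthly rate i = 9.25%/12 = 0.0077083, the balance after k of n payments is P · [(1+i)^n − (1+i)^k] / [(1+i)^n − 1].
(1+0.0077083)^180 = 3.98357504 and (1+0.0077083)^133 = 2.77673895, so the balance is 100,000 × (3.98357504 − 2.77673895) / (3.98357504 − 1) = $40,449.33.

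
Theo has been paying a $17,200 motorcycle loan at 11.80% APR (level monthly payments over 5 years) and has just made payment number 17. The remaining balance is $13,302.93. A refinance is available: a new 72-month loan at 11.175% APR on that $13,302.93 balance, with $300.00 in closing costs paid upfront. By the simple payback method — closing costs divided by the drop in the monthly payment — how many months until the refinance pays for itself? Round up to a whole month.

3 months

Current payment = 17,200 × 11.8%/12 / (1 − (1+0.0098333)^−60) = $380.87.
Refinanced payment = 13,302.93 × 0.0093125 / (1 − (1+0.0093125)^−72) = $254.40.
Monthly savings = $380.87 − $254.40 = $126.47.
Break-even = $300.00 / $126.47 = 2.37 → 3 months.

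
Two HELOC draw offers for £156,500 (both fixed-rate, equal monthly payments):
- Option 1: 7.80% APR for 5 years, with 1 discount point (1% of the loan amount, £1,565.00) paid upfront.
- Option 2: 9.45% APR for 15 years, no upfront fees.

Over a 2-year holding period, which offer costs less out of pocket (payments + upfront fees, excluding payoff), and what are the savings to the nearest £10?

Option 1: at 7.80% the monthly rate is 0.0065000, so the payment is 156,500 × 0.0065000 / (1 − 1.0065000^−60) = £3,158.30.
Option 2: at 9.45% the monthly rate is 0.0078750, so the payment is 156,500 × 0.0078750 / (1 − 1.0078750^−180) = £1,629.49.
Over 24 months: Option 1 costs 24 × £3,158.30 + £1,565.00 = £77,364.20; Option 2 costs 24 × £1,629.49 = £39,107.76.
Option 2 is cheaper by £77,364.20 − £39,107.76 = £38,256.44.

Option 2 by £38,260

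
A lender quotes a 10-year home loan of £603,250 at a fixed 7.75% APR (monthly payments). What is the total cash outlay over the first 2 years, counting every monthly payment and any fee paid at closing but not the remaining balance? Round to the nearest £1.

Monthly rate = 7.75%/12 = 0.0064583; payment = 603,250 × 0.0064583 / (1 − (1+0.0064583)^−120) = £7,239.64.
Total outlay = 24 × £7,239.64 = £173,751.36.

£173,751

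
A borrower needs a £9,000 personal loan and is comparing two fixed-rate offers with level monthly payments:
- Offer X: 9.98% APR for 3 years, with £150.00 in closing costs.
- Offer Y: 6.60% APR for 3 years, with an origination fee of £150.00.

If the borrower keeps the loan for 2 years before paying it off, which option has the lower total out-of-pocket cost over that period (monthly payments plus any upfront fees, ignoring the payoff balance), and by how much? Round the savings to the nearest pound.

Offer X: monthly rate = 9.98%/12 = 0.0083167; payment = 9,000 × 0.0083167 / (1 − (1+0.0083167)^−36) = £290.32.
Offer Y: at 6.60% the monthly rate is 0.0055000, so the payment is 9,000 × 0.0055000 / (1 − 1.0055000^−36) = £276.25.
Over 24 months: Offer X costs 24 × £290.32 + £150.00 = £7,117.68; Offer Y costs 24 × £276.25 + £150.00 = £6,780.00.
Offer Y is cheaper by £7,117.68 − £6,780.00 = £337.68.

Offer Y by £338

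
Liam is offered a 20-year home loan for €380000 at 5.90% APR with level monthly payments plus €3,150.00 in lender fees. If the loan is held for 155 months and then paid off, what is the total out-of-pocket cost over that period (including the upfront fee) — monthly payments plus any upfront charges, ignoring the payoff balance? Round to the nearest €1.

€421,737

At 5.90% the monthly rate is 0.0049167, so the payment is 380,000 × 0.0049167 / (1 − 1.0049167^−240) = €2,700.56.
Total outlay = 155 × €2,700.56 + €3,150.00 = €421,736.80.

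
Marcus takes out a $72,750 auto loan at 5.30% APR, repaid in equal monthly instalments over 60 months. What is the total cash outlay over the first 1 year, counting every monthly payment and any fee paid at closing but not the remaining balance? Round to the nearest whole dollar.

At 5.30% the monthly rate is 0.0044167, so the payment is 72,750 × 0.0044167 / (1 − 1.0044167^−60) = $1,382.90.
Total outlay = 12 × $1,382.90 = $16,594.80.

$16,595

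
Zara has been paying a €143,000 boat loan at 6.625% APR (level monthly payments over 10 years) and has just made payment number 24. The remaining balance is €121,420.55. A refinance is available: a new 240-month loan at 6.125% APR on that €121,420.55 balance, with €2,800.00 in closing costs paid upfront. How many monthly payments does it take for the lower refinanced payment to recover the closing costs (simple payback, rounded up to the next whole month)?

4 months

Current payment = 143,000 × 6.625%/12 / (1 − (1+0.0055208)^−120) = €1,632.85.
Refinanced payment = 121,420.55 × 0.0051042 / (1 − (1+0.0051042)^−240) = €878.67.
Monthly savings = €1,632.85 − €878.67 = €754.18.
Break-even = €2,800.00 / €754.18 = 3.71 → 4 months.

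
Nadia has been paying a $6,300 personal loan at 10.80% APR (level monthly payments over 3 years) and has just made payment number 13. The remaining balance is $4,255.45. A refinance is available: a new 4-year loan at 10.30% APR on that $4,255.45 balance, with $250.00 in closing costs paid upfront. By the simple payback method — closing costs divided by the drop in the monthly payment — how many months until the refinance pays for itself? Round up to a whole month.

Current payment = 6,300 × 10.8%/12 / (1 − (1+0.0090000)^−36) = $205.66.
Refinanced payment = 4,255.45 × 0.0085833 / (1 − (1+0.0085833)^−48) = $108.54.
Monthly savings = $205.66 − $108.54 = $97.12.
Break-even = $250.00 / $97.12 = 2.57 → 3 months.

3 months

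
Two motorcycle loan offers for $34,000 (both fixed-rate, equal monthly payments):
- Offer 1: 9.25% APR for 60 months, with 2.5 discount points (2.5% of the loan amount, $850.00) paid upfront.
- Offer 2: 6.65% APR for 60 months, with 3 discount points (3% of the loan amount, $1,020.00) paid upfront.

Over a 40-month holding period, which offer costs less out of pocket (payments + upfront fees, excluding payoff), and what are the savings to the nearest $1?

Offer 2 by $1,521

Offer 1: monthly rate = 9.25%/12 = 0.0077083; payment = 34,000 × 0.0077083 / (1 − (1+0.0077083)^−60) = $709.92.
Offer 2: monthly rate = 6.65%/12 = 0.0055417; payment = 34,000 × 0.0055417 / (1 − (1+0.0055417)^−60) = $667.64.
Over 40 months: Offer 1 costs 40 × $709.92 + $850.00 = $29,246.80; Offer 2 costs 40 × $667.64 + $1,020.00 = $27,725.60.
Offer 2 is cheaper by $29,246.80 − $27,725.60 = $1,521.20.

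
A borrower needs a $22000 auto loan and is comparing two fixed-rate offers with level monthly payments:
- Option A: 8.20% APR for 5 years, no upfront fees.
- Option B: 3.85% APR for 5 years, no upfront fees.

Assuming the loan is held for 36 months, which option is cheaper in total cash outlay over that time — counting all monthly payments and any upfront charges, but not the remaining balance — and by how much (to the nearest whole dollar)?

Option B by $1,602

Option A: at 8.20% the monthly rate is 0.0068333, so the payment is 22,000 × 0.0068333 / (1 − 1.0068333^−60) = $448.19.
Option B: monthly rate = 3.85%/12 = 0.0032083; payment = 22,000 × 0.0032083 / (1 − (1+0.0032083)^−60) = $403.68.
Over 36 months: Option A costs 36 × $448.19 = $16,134.84; Option B costs 36 × $403.68 = $14,532.48.
Option B is cheaper by $16,134.84 − $14,532.48 = $1,602.36.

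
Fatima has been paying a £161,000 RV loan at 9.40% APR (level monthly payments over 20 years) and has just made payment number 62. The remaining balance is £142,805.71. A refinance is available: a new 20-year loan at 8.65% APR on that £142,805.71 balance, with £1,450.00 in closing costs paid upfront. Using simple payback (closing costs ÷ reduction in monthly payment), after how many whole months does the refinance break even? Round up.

7 months

Current payment = 161,000 × 9.4%/12 / (1 − (1+0.0078333)^−240) = £1,490.23.
Refinanced payment = 142,805.71 × 0.0072083 / (1 − (1+0.0072083)^−240) = £1,252.89.
Monthly savings = £1,490.23 − £1,252.89 = £237.34.
Break-even = £1,450.00 / £237.34 = 6.11 → 7 months.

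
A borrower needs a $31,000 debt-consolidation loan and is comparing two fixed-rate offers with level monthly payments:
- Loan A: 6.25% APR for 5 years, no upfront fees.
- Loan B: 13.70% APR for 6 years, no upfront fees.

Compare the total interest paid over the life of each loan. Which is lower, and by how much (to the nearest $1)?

Loan A: at 6.25% the monthly rate is 0.0052083, so the payment is 31,000 × 0.0052083 / (1 − 1.0052083^−60) = $602.93.
Total interest on Loan A = 60 × $602.93 − $31,000 = $5,175.80.
Loan B: at 13.70% the monthly rate is 0.0114167, so the payment is 31,000 × 0.0114167 / (1 − 1.0114167^−72) = $633.81.
Total interest on Loan B = 72 × $633.81 − $31,000 = $14,634.32.
Loan A is lower by $9,458.52.

Loan A by $9,459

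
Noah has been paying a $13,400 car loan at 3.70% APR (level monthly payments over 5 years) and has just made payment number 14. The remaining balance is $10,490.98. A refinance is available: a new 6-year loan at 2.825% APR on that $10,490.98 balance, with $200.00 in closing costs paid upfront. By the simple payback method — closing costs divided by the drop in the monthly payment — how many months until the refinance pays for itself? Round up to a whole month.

Current payment = 13,400 × 3.7%/12 / (1 − (1+0.0030833)^−60) = $244.97.
Refinanced payment = 10,490.98 × 0.0023542 / (1 − (1+0.0023542)^−72) = $158.58.
Monthly savings = $244.97 − $158.58 = $86.39.
Break-even = $200.00 / $86.39 = 2.32 → 3 months.

3 months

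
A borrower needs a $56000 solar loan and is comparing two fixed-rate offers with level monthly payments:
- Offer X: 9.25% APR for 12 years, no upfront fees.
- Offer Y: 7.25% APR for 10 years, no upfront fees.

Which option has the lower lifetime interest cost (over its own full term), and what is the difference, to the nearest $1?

Offer Y by $14,016

Offer X: at 9.25% the monthly rate is 0.0077083, so the payment is 56,000 × 0.0077083 / (1 − 1.0077083^−144) = $645.21.
Total interest on Offer X = 144 × $645.21 − $56,000 = $36,910.24.
Offer Y: at 7.25% the monthly rate is 0.0060417, so the payment is 56,000 × 0.0060417 / (1 − 1.0060417^−120) = $657.45.
Total interest on Offer Y = 120 × $657.45 − $56,000 = $22,894.00.
Offer Y is lower by $14,016.24.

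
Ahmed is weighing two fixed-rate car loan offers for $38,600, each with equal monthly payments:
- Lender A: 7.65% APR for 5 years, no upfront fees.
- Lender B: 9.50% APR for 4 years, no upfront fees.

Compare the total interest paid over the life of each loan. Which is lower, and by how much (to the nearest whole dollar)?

Lender B by $25

Lender A: at 7.65% the monthly rate is 0.0063750, so the payment is 38,600 × 0.0063750 / (1 − 1.0063750^−60) = $776.22.
Total interest on Lender A = 60 × $776.22 − $38,600 = $7,973.20.
Lender B: monthly rate = 9.5%/12 = 0.0079167; payment = 38,600 × 0.0079167 / (1 − (1+0.0079167)^−48) = $969.75.
Total interest on Lender B = 48 × $969.75 − $38,600 = $7,948.00.
Lender B is lower by $25.20.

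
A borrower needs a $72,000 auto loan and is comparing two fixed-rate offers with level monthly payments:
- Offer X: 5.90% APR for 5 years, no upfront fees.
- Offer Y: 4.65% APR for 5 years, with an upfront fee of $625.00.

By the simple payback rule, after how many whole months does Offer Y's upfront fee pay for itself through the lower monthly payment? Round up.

16 months

Offer X: monthly rate = 5.9%/12 = 0.0049167; payment = 72,000 × 0.0049167 / (1 − (1+0.0049167)^−60) = $1,388.62.
Offer Y: at 4.65% the monthly rate is 0.0038750, so the payment is 72,000 × 0.0038750 / (1 − 1.0038750^−60) = $1,347.21.
Monthly savings = $1,388.62 − $1,347.21 = $41.41.
Break-even = $625.00 / $41.41 = 15.09 → 16 months.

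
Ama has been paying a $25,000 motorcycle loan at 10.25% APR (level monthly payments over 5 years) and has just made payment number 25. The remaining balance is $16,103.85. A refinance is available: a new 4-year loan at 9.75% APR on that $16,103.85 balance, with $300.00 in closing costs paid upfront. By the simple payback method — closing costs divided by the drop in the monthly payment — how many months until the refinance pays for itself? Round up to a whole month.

Current payment = 25,000 × 10.25%/12 / (1 − (1+0.0085417)^−60) = $534.26.
Refinanced payment = 16,103.85 × 0.0081250 / (1 − (1+0.0081250)^−48) = $406.50.
Monthly savings = $534.26 − $406.50 = $127.76.
Break-even = $300.00 / $127.76 = 2.35 → 3 months.

3 months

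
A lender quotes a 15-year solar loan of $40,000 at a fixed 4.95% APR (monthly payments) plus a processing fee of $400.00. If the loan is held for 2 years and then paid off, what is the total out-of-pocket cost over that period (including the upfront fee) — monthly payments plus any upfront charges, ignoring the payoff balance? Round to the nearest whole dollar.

At 4.95% the monthly rate is 0.0041250, so the payment is 40,000 × 0.0041250 / (1 − 1.0041250^−180) = $315.28.
Total outlay = 24 × $315.28 + $400.00 = $7,966.72.

$7,967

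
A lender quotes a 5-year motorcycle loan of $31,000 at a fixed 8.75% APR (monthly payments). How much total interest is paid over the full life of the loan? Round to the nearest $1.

Monthly rate = 8.75%/12 = 0.0072917; payment = 31,000 × 0.0072917 / (1 − (1+0.0072917)^−60) = $639.75.
Total paid = 60 × $639.75 = $38,385.00; interest = $38,385.00 − $31,000 = $7,385.00.

$7,385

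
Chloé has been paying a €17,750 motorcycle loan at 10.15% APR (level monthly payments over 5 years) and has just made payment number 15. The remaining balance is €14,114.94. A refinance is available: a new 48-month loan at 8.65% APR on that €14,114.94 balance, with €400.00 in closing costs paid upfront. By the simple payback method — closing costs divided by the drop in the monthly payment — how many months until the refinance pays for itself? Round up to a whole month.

14 months

Current payment = 17,750 × 10.15%/12 / (1 − (1+0.0084583)^−60) = €378.45.
Refinanced payment = 14,114.94 × 0.0072083 / (1 − (1+0.0072083)^−48) = €348.91.
Monthly savings = €378.45 − €348.91 = €29.54.
Break-even = €400.00 / €29.54 = 13.54 → 14 months.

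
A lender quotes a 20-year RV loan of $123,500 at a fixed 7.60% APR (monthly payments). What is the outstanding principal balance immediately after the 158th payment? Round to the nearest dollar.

$63,964

With monthly rate i = 7.6%/12 = 0.0063333, the balance after k of n payments is P · [(1+i)^n − (1+i)^k] / [(1+i)^n − 1].
(1+0.0063333)^240 = 4.55036247 and (1+0.0063333)^158 = 2.71152499, so the balance is 123,500 × (4.55036247 − 2.71152499) / (4.55036247 − 1) = $63,964.29.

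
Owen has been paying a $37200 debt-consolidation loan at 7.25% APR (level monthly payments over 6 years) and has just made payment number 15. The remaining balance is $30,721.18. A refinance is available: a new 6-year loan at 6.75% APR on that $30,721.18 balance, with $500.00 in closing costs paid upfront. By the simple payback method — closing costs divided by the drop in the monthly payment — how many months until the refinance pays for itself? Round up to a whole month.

Current payment = 37,200 × 7.25%/12 / (1 − (1+0.0060417)^−72) = $638.70.
Refinanced payment = 30,721.18 × 0.0056250 / (1 − (1+0.0056250)^−72) = $520.09.
Monthly savings = $638.70 − $520.09 = $118.61.
Break-even = $500.00 / $118.61 = 4.22 → 5 months.

5 months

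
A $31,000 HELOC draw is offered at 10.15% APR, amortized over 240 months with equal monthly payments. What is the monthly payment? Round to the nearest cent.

At 10.15% the monthly rate is 0.0084583, so the payment is 31,000 × 0.0084583 / (1 − 1.0084583^−240) = $302.24.

$302.24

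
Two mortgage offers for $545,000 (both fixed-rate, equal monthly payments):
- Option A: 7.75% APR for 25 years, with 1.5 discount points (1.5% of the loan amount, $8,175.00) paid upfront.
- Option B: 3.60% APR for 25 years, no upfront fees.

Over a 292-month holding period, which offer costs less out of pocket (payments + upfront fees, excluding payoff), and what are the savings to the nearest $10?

Option B by $404,950

Option A: monthly rate = 7.75%/12 = 0.0064583; payment = 545,000 × 0.0064583 / (1 − (1+0.0064583)^−300) = $4,116.54.
Option B: at 3.60% the monthly rate is 0.0030000, so the payment is 545,000 × 0.0030000 / (1 − 1.0030000^−300) = $2,757.71.
Over 292 months: Option A costs 292 × $4,116.54 + $8,175.00 = $1,210,204.68; Option B costs 292 × $2,757.71 = $805,251.32.
Option B is cheaper by $1,210,204.68 − $805,251.32 = $404,953.36.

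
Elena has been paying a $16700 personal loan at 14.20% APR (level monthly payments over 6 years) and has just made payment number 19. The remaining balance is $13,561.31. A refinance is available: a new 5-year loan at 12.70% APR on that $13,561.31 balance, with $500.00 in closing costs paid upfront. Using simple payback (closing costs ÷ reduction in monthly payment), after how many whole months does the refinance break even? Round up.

13 months

Current payment = 16,700 × 14.2%/12 / (1 − (1+0.0118333)^−72) = $345.91.
Refinanced payment = 13,561.31 × 0.0105833 / (1 − (1+0.0105833)^−60) = $306.48.
Monthly savings = $345.91 − $306.48 = $39.43.
Break-even = $500.00 / $39.43 = 12.68 → 13 months.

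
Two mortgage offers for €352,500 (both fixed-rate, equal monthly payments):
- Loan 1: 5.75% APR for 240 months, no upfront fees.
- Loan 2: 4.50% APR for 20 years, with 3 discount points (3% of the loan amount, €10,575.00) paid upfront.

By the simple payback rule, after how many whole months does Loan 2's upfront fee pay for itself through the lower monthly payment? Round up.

Loan 1: monthly rate = 5.75%/12 = 0.0047917; payment = 352,500 × 0.0047917 / (1 − (1+0.0047917)^−240) = €2,474.84.
Loan 2: at 4.50% the monthly rate is 0.0037500, so the payment is 352,500 × 0.0037500 / (1 − 1.0037500^−240) = €2,230.09.
Monthly savings = €2,474.84 − €2,230.09 = €244.75.
Break-even = €10,575.00 / €244.75 = 43.21 → 44 months.

44 months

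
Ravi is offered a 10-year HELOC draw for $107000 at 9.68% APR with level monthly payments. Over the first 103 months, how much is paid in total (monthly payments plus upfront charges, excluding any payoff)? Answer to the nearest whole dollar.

Monthly rate = 9.68%/12 = 0.0080667; payment = 107,000 × 0.0080667 / (1 − (1+0.0080667)^−120) = $1,395.12.
Total outlay = 103 × $1,395.12 = $143,697.36.

$143,697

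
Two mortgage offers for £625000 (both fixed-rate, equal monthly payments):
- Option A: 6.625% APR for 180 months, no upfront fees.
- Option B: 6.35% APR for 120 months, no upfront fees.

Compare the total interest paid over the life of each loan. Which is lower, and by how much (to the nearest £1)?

Option A: monthly rate = 6.625%/12 = 0.0055208; payment = 625,000 × 0.0055208 / (1 − (1+0.0055208)^−180) = £5,487.46.
Total interest on Option A = 180 × £5,487.46 − £625,000 = £362,742.80.
Option B: at 6.35% the monthly rate is 0.0052917, so the payment is 625,000 × 0.0052917 / (1 − 1.0052917^−120) = £7,049.14.
Total interest on Option B = 120 × £7,049.14 − £625,000 = £220,896.80.
Option B is lower by £141,846.00.

Option B by £141,846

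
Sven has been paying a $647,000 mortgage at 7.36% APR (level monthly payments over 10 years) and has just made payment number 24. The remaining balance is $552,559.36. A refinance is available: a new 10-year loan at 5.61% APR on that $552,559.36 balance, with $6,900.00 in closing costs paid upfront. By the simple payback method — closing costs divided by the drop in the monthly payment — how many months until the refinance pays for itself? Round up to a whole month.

Current payment = 647,000 × 7.36%/12 / (1 − (1+0.0061333)^−120) = $7,632.81.
Refinanced payment = 552,559.36 × 0.0046750 / (1 − (1+0.0046750)^−120) = $6,026.88.
Monthly savings = $7,632.81 − $6,026.88 = $1,605.93.
Break-even = $6,900.00 / $1,605.93 = 4.30 → 5 months.

5 months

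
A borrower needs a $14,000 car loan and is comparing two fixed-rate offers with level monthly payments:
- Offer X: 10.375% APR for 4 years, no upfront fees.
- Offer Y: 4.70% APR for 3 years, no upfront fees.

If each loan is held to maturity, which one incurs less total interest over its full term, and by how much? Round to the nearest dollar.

Offer Y by $2,127

Offer X: at 10.375% the monthly rate is 0.0086458, so the payment is 14,000 × 0.0086458 / (1 − 1.0086458^−48) = $357.60.
Total interest on Offer X = 48 × $357.60 − $14,000 = $3,164.80.
Offer Y: monthly rate = 4.7%/12 = 0.0039167; payment = 14,000 × 0.0039167 / (1 − (1+0.0039167)^−36) = $417.71.
Total interest on Offer Y = 36 × $417.71 − $14,000 = $1,037.56.
Offer Y is lower by $2,127.24.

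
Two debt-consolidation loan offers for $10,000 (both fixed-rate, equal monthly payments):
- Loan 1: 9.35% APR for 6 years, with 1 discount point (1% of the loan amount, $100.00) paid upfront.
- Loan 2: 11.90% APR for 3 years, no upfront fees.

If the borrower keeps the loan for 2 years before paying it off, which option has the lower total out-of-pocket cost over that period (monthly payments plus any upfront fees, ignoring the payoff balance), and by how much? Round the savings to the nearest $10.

Loan 1 by $3,490

Loan 1: at 9.35% the monthly rate is 0.0077917, so the payment is 10,000 × 0.0077917 / (1 − 1.0077917^−72) = $182.00.
Loan 2: at 11.90% the monthly rate is 0.0099167, so the payment is 10,000 × 0.0099167 / (1 − 1.0099167^−36) = $331.67.
Over 24 months: Loan 1 costs 24 × $182.00 + $100.00 = $4,468.00; Loan 2 costs 24 × $331.67 = $7,960.08.
Loan 1 is cheaper by $7,960.08 − $4,468.00 = $3,492.08.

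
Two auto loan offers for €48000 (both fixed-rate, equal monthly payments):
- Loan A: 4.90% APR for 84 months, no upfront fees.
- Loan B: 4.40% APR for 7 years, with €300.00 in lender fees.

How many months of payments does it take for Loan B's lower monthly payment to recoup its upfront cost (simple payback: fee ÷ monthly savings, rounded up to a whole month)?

27 months

Loan A: monthly rate = 4.9%/12 = 0.0040833; payment = 48,000 × 0.0040833 / (1 − (1+0.0040833)^−84) = €676.17.
Loan B: at 4.40% the monthly rate is 0.0036667, so the payment is 48,000 × 0.0036667 / (1 − 1.0036667^−84) = €664.98.
Monthly savings = €676.17 − €664.98 = €11.19.
Break-even = €300.00 / €11.19 = 26.81 → 27 months.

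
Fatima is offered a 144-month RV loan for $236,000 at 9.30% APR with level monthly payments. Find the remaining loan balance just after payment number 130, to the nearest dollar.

With monthly rate i = 9.3%/12 = 0.0077500, the balance after k of n payments is P · [(1+i)^n − (1+i)^k] / [(1+i)^n − 1].
(1+0.0077500)^144 = 3.03951424 and (1+0.0077500)^130 = 2.72812891, so the balance is 236,000 × (3.03951424 − 2.72812891) / (3.03951424 − 1) = $36,031.59.

$36,032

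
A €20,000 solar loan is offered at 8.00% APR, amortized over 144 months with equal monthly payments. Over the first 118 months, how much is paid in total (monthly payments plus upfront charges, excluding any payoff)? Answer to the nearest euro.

Monthly rate = 8%/12 = 0.0066667; payment = 20,000 × 0.0066667 / (1 − (1+0.0066667)^−144) = €216.49.
Total outlay = 118 × €216.49 = €25,545.82.

€25,546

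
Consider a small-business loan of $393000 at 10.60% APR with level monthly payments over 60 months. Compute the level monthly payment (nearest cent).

$8,466.58

At 10.60% the monthly rate is 0.0088333, so the payment is 393,000 × 0.0088333 / (1 − 1.0088333^−60) = $8,466.58.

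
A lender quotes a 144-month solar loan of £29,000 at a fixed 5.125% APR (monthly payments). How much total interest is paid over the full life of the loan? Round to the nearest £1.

Monthly rate = 5.125%/12 = 0.0042708; payment = 29,000 × 0.0042708 / (1 − (1+0.0042708)^−144) = £270.04.
Total paid = 144 × £270.04 = £38,885.76; interest = £38,885.76 − £29,000 = £9,885.76.

£9,886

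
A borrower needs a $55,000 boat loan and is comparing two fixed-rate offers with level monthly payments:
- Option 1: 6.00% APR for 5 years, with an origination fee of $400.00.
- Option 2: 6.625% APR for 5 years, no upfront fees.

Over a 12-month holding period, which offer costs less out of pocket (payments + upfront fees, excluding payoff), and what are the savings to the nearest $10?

Option 1: monthly rate = 6%/12 = 0.0050000; payment = 55,000 × 0.0050000 / (1 − (1+0.0050000)^−60) = $1,063.30.
Option 2: monthly rate = 6.625%/12 = 0.0055208; payment = 55,000 × 0.0055208 / (1 − (1+0.0055208)^−60) = $1,079.36.
Over 12 months: Option 1 costs 12 × $1,063.30 + $400.00 = $13,159.60; Option 2 costs 12 × $1,079.36 = $12,952.32.
Option 2 is cheaper by $13,159.60 − $12,952.32 = $207.28.

Option 2 by $210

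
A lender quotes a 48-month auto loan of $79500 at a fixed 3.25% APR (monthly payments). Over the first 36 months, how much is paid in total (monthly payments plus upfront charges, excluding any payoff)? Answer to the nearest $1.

Monthly rate = 3.25%/12 = 0.0027083; payment = 79,500 × 0.0027083 / (1 − (1+0.0027083)^−48) = $1,768.48.
Total outlay = 36 × $1,768.48 = $63,665.28.

$63,665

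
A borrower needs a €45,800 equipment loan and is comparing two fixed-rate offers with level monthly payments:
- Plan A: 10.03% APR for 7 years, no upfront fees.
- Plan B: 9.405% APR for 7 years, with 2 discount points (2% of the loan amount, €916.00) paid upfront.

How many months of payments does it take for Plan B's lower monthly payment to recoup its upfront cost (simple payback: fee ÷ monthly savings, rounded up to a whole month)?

63 months

Plan A: at 10.03% the monthly rate is 0.0083583, so the payment is 45,800 × 0.0083583 / (1 − 1.0083583^−84) = €761.04.
Plan B: monthly rate = 9.405%/12 = 0.0078375; payment = 45,800 × 0.0078375 / (1 − (1+0.0078375)^−84) = €746.33.
Monthly savings = €761.04 − €746.33 = €14.71.
Break-even = €916.00 / €14.71 = 62.27 → 63 months.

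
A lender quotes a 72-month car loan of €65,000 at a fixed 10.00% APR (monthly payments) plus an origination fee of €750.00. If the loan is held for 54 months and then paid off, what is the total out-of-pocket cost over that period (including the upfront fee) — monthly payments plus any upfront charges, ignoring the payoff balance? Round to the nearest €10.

€65,780

Monthly rate = 10%/12 = 0.0083333; payment = 65,000 × 0.0083333 / (1 − (1+0.0083333)^−72) = €1,204.18.
Total outlay = 54 × €1,204.18 + €750.00 = €65,775.72.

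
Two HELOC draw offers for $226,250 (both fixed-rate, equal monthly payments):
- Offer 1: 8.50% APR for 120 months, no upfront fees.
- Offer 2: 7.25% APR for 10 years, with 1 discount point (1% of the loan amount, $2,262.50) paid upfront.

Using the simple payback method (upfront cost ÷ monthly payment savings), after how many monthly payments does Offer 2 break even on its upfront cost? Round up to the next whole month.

Offer 1: monthly rate = 8.5%/12 = 0.0070833; payment = 226,250 × 0.0070833 / (1 − (1+0.0070833)^−120) = $2,805.18.
Offer 2: monthly rate = 7.25%/12 = 0.0060417; payment = 226,250 × 0.0060417 / (1 − (1+0.0060417)^−120) = $2,656.20.
Monthly savings = $2,805.18 − $2,656.20 = $148.98.
Break-even = $2,262.50 / $148.98 = 15.19 → 16 months.

16 months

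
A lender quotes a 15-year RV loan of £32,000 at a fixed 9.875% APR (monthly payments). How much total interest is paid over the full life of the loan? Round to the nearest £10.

£29,460

Monthly rate = 9.875%/12 = 0.0082292; payment = 32,000 × 0.0082292 / (1 − (1+0.0082292)^−180) = £341.43.
Total paid = 180 × £341.43 = £61,457.40; interest = £61,457.40 − £32,000 = £29,457.40.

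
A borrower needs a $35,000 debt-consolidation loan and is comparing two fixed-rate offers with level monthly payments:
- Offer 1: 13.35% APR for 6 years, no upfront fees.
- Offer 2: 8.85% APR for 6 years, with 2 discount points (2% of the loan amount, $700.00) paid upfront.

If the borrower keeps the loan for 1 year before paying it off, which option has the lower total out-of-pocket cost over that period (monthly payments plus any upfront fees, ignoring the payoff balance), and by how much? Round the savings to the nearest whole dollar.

Offer 1: at 13.35% the monthly rate is 0.0111250, so the payment is 35,000 × 0.0111250 / (1 − 1.0111250^−72) = $709.08.
Offer 2: at 8.85% the monthly rate is 0.0073750, so the payment is 35,000 × 0.0073750 / (1 − 1.0073750^−72) = $628.29.
Over 12 months: Offer 1 costs 12 × $709.08 = $8,508.96; Offer 2 costs 12 × $628.29 + $700.00 = $8,239.48.
Offer 2 is cheaper by $8,508.96 − $8,239.48 = $269.48.

Offer 2 by $269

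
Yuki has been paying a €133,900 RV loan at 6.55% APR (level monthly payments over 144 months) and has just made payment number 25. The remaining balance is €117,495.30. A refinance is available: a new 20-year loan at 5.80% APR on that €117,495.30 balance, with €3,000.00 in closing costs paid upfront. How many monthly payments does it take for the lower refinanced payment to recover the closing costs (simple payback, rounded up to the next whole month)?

6 months

Current payment = 133,900 × 6.55%/12 / (1 − (1+0.0054583)^−144) = €1,345.09.
Refinanced payment = 117,495.30 × 0.0048333 / (1 − (1+0.0048333)^−240) = €828.27.
Monthly savings = €1,345.09 − €828.27 = €516.82.
Break-even = €3,000.00 / €516.82 = 5.80 → 6 months.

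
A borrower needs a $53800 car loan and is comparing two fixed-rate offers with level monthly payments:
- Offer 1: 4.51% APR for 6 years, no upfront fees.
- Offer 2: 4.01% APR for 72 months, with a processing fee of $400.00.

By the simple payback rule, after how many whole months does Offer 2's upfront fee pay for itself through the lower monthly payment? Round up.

33 months

Offer 1: at 4.51% the monthly rate is 0.0037583, so the payment is 53,800 × 0.0037583 / (1 − 1.0037583^−72) = $854.27.
Offer 2: at 4.01% the monthly rate is 0.0033417, so the payment is 53,800 × 0.0033417 / (1 − 1.0033417^−72) = $841.96.
Monthly savings = $854.27 − $841.96 = $12.31.
Break-even = $400.00 / $12.31 = 32.49 → 33 months.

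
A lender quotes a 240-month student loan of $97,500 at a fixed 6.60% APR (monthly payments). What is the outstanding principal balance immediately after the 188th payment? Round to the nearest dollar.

$33,057

With monthly rate i = 6.6%/12 = 0.0055000, the balance after k of n payments is P · [(1+i)^n − (1+i)^k] / [(1+i)^n − 1].
(1+0.0055000)^240 = 3.72990683 and (1+0.0055000)^188 = 2.80433626, so the balance is 97,500 × (3.72990683 − 2.80433626) / (3.72990683 − 1) = $33,057.22.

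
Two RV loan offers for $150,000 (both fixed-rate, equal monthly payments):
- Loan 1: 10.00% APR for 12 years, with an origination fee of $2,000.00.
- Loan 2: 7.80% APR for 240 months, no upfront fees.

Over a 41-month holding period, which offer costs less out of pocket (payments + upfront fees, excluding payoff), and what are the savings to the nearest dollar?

Loan 1: monthly rate = 10%/12 = 0.0083333; payment = 150,000 × 0.0083333 / (1 − (1+0.0083333)^−144) = $1,792.62.
Loan 2: monthly rate = 7.8%/12 = 0.0065000; payment = 150,000 × 0.0065000 / (1 − (1+0.0065000)^−240) = $1,236.05.
Over 41 months: Loan 1 costs 41 × $1,792.62 + $2,000.00 = $75,497.42; Loan 2 costs 41 × $1,236.05 = $50,678.05.
Loan 2 is cheaper by $75,497.42 − $50,678.05 = $24,819.37.

Loan 2 by $24,819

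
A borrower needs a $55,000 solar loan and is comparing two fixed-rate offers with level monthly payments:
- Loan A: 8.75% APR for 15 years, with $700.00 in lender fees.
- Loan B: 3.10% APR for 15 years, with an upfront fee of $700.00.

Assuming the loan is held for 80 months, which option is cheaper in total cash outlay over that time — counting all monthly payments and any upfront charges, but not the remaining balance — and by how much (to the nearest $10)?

Loan A: monthly rate = 8.75%/12 = 0.0072917; payment = 55,000 × 0.0072917 / (1 − (1+0.0072917)^−180) = $549.70.
Loan B: monthly rate = 3.1%/12 = 0.0025833; payment = 55,000 × 0.0025833 / (1 − (1+0.0025833)^−180) = $382.47.
Over 80 months: Loan A costs 80 × $549.70 + $700.00 = $44,676.00; Loan B costs 80 × $382.47 + $700.00 = $31,297.60.
Loan B is cheaper by $44,676.00 − $31,297.60 = $13,378.40.

Loan B by $13,380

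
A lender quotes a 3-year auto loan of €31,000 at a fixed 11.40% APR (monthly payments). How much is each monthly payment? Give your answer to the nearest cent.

€1,020.78

At 11.40% the monthly rate is 0.0095000, so the payment is 31,000 × 0.0095000 / (1 − 1.0095000^−36) = €1,020.78.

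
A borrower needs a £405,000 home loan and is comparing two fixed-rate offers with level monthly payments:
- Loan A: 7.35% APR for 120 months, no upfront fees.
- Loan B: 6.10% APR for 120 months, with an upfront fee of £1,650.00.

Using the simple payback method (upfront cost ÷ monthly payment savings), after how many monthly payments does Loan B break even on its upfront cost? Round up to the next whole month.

Loan A: monthly rate = 7.35%/12 = 0.0061250; payment = 405,000 × 0.0061250 / (1 − (1+0.0061250)^−120) = £4,775.77.
Loan B: at 6.10% the monthly rate is 0.0050833, so the payment is 405,000 × 0.0050833 / (1 − 1.0050833^−120) = £4,516.70.
Monthly savings = £4,775.77 − £4,516.70 = £259.07.
Break-even = £1,650.00 / £259.07 = 6.37 → 7 months.

7 months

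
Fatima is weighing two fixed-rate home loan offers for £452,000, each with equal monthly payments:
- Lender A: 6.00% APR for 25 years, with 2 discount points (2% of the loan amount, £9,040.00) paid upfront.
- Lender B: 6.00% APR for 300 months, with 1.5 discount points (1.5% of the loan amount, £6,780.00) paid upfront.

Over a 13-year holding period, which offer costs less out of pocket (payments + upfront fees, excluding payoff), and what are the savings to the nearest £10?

Lender A: at 6.00% the monthly rate is 0.0050000, so the payment is 452,000 × 0.0050000 / (1 − 1.0050000^−300) = £2,912.24.
Lender B: at 6.00% the monthly rate is 0.0050000, so the payment is 452,000 × 0.0050000 / (1 − 1.0050000^−300) = £2,912.24.
Over 156 months: Lender A costs 156 × £2,912.24 + £9,040.00 = £463,349.44; Lender B costs 156 × £2,912.24 + £6,780.00 = £461,089.44.
Lender B is cheaper by £463,349.44 − £461,089.44 = £2,260.00.

Lender B by £2,260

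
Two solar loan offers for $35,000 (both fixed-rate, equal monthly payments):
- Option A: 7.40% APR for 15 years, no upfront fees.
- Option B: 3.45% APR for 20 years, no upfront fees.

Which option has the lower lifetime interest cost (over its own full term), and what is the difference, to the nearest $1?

Option A: at 7.40% the monthly rate is 0.0061667, so the payment is 35,000 × 0.0061667 / (1 − 1.0061667^−180) = $322.47.
Total interest on Option A = 180 × $322.47 − $35,000 = $23,044.60.
Option B: monthly rate = 3.45%/12 = 0.0028750; payment = 35,000 × 0.0028750 / (1 − (1+0.0028750)^−240) = $202.09.
Total interest on Option B = 240 × $202.09 − $35,000 = $13,501.60.
Option B is lower by $9,543.00.

Option B by $9,543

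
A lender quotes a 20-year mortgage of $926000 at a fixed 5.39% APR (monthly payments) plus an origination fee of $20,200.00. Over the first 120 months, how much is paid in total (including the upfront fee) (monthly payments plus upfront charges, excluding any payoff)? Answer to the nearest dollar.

Monthly rate = 5.39%/12 = 0.0044917; payment = 926,000 × 0.0044917 / (1 − (1+0.0044917)^−240) = $6,312.44.
Total outlay = 120 × $6,312.44 + $20,200.00 = $777,692.80.

$777,693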